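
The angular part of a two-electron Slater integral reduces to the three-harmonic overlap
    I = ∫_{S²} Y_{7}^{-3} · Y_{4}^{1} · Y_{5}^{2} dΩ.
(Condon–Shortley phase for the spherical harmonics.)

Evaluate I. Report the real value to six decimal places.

-0.128189

Checks pass: Σm=0; 16 even; l₃=5∈[3,11].
(2·7+1)(2·4+1)(2·5+1) = 1485
Δ: 6! 8! 2! / 17! → 1/6126120
sum: t=2:+1/69120 t=3:−1/20736 t=4:+1/69120 = -1/51840
3j²(7 4 5; 0 0 0) = Δ·Π!·Σ² = 280/21879  (sign +1)
sum: t=3:−1/362880 t=4:+1/69120 t=5:−1/172800 = 43/7257600
3j²(7 4 5; -3 1 2) = Δ·Π!·Σ² = 1849/170170  (sign -1)
combine: 4πI² = 1485·280/21879·1849/170170 = 110940/537251
take √, sign -1: I = -0.12818893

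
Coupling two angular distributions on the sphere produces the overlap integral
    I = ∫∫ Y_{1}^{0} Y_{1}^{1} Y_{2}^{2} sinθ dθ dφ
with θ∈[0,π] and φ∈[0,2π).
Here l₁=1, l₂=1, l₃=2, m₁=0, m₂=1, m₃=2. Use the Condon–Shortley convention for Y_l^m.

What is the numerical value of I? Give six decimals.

Σmᵢ = 3 ≠ 0, so the φ-integral vanishes; I = 0

0.000000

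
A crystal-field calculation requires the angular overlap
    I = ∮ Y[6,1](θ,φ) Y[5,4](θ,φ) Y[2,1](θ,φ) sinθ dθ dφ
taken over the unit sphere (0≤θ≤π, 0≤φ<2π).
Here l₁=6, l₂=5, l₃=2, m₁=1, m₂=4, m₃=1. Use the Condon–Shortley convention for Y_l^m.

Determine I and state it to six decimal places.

1 + 4 + 1 = 6 ≠ 0: azimuthal integral kills it; I = 0

0.000000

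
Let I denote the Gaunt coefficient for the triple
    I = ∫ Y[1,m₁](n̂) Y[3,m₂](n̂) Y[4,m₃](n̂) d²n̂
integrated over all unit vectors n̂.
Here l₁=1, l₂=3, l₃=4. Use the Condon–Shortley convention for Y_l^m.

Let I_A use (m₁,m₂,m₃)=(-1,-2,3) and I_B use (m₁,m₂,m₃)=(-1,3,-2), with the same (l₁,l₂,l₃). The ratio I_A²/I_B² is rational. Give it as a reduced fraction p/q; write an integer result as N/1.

l's match ⇒ only the (l;m) 3-j factors differ between A and B.
A: triangle coeff Δ(1,3,4) = 1/252; Σ_t [0,0]: t=0:+1/240 = 1/240; (3j)²=1/12 [(1 3 4; -1 -2 3)], sign=-1
B: triangle coeff Δ(1,3,4) = 1/252; Σ_t [0,0]: t=0:+1/1440 = 1/1440; (3j)²=1/252 [(1 3 4; -1 3 -2)], sign=+1
I_A²/I_B² = (1/12)/(1/252) = 21/1

21/1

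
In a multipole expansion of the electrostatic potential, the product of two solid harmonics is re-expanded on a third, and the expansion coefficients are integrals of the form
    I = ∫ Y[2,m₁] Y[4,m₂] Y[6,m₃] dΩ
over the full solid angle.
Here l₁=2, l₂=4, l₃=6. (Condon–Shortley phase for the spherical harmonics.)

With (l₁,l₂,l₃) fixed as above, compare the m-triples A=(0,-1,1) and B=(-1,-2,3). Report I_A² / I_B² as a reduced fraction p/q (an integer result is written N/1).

Shared (l₁,l₂,l₃)=(2,4,6): N and (l;000)² cancel in I_A²/I_B².
A: Δ = 0!·4!·8!/13! = 1/6435; Racah Σ t=0..0: t=0:+1/2880 = 1/2880; ⇒ 3j(2 4 6; 0 -1 1)² = 14/429, sgn -1
B: Δ = 0!·4!·8!/13! = 1/6435; Racah Σ t=0..0: t=0:+1/8640 = 1/8640; ⇒ 3j(2 4 6; -1 -2 3)² = 28/715, sgn -1
I_A²/I_B² = (14/429)/(28/715) = 5/6

5/6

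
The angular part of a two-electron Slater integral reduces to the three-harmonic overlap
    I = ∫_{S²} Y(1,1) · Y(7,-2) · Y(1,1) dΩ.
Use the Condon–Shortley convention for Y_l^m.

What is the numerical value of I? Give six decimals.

0.000000

|1−7|≤1≤1+7 violated ⇒ I = 0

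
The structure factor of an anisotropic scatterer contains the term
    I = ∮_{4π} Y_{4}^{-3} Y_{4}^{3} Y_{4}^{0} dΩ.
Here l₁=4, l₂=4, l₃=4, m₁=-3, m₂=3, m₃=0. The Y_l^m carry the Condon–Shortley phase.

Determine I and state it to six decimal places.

Rules hold: Σm=0, L=12 even, 0≤4≤8.
N = 9·9·9 = 729
Δ = 4!·4!·4!/13! = 1/450450
Racah Σ t=0..4: t=0:+1/13824 t=1:−1/216 t=2:+1/64 t=3:−1/216 t=4:+1/13824 = 5/768
⇒ 3j(4 4 4; 0 0 0)² = 18/1001, sgn +1
Racah Σ t=3..4: t=3:−1/3456 t=4:+1/864 = 1/1152
⇒ 3j(4 4 4; -3 3 0)² = 7/286, sgn +1
4πI² = N·(3j₀)²·(3jₘ)² = 6561/20449
I = +1·√(0.320847/4π) = 0.15978796

0.159788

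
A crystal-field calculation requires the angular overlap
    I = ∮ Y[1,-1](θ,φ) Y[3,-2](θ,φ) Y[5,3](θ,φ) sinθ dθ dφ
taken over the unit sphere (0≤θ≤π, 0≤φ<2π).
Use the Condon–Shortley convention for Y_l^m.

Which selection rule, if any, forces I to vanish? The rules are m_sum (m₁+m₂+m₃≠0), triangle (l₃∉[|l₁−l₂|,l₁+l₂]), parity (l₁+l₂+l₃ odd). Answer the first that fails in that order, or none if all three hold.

m₁+m₂+m₃ = -1 − 2 + 3 = 0  ✓
triangle: |1−3|=2 ≤ l₃=5 ≤ 1+3=4  ✗
parity: l₁+l₂+l₃ = 9 is odd

triangle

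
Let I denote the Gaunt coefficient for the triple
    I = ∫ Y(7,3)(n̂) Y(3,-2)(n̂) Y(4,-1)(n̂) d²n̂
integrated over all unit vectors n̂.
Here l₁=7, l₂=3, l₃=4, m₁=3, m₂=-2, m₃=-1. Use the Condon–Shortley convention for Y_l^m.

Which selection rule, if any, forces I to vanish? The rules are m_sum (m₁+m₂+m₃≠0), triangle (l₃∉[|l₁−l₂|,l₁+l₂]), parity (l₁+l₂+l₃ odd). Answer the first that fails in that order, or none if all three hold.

none

Σmᵢ = 0  ✓
l₃∈[|l₁−l₂|,l₁+l₂]=[4,10], have l₃=4  ✓
Σlᵢ = 14 ⇒ even  ✓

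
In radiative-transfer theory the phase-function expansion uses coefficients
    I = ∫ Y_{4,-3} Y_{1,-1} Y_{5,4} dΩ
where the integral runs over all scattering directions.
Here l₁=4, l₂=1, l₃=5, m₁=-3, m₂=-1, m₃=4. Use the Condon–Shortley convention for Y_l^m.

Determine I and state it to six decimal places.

Checks pass: Σm=0; 10 even; l₃=5∈[3,5].
(2·4+1)(2·1+1)(2·5+1) = 297
Δ: 0! 8! 2! / 11! → 1/495
sum: t=0:+1/576 = 1/576
3j²(4 1 5; 0 0 0) = Δ·Π!·Σ² = 5/99  (sign -1)
sum: t=0:+1/10080 = 1/10080
3j²(4 1 5; -3 -1 4) = Δ·Π!·Σ² = 4/55  (sign -1)
combine: 4πI² = 297·5/99·4/55 = 12/11
take √, sign +1: I = 0.29463840

0.294638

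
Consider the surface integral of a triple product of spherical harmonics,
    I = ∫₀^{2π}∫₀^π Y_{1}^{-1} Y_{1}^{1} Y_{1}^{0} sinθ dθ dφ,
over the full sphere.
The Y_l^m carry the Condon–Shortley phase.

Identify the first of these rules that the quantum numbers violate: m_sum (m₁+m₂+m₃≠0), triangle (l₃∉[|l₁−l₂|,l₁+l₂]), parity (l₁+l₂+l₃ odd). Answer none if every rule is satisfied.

parity

Σmᵢ = 0  ✓
l₃∈[|l₁−l₂|,l₁+l₂]=[0,2], have l₃=1  ✓
Σlᵢ = 3 ⇒ odd  ✗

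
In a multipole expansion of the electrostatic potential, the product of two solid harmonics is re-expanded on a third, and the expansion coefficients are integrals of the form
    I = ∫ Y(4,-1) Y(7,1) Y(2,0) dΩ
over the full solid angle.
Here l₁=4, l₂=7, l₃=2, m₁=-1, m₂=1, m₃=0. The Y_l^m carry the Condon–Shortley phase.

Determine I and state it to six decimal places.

0.000000

|4−7|≤2≤4+7 violated ⇒ I = 0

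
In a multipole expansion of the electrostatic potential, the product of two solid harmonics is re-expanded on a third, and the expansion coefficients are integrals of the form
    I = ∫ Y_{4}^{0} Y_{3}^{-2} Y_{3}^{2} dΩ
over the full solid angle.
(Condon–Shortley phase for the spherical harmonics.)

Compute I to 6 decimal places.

Rules hold: Σm=0, L=10 even, 1≤3≤7.
N = 9·7·7 = 441
Δ = 4!·4!·2!/11! = 1/34650
Racah Σ t=1..3: t=1:−1/72 t=2:+1/16 t=3:−1/72 = 5/144
⇒ 3j(4 3 3; 0 0 0)² = 2/77, sgn -1
Racah Σ t=0..1: t=0:+1/576 t=1:−1/72 = -7/576
⇒ 3j(4 3 3; 0 -2 2)² = 7/198, sgn +1
4πI² = N·(3j₀)²·(3jₘ)² = 49/121
I = -1·√(0.404959/4π) = -0.17951487

-0.179515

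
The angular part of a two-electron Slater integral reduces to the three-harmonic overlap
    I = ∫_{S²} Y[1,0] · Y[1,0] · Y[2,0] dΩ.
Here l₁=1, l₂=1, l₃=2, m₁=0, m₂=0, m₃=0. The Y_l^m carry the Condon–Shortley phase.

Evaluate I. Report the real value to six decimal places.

0.252313

m-sum 0 ✓  L=4 even ✓  0≤2≤2 ✓
Π(2lᵢ+1) = 3×3×5 = 45
triangle coeff Δ(1,1,2) = 1/30
Σ_t [0,0]: t=0:+1/1 = 1/1
(3j)²=2/15 [(1 1 2; 0 0 0)], sign=+1
(m-triple is (0,0,0) — same symbol as above.)
⇒ 4πI² = 4/5
I = (+1)√(4/5/(4π)) = 0.25231325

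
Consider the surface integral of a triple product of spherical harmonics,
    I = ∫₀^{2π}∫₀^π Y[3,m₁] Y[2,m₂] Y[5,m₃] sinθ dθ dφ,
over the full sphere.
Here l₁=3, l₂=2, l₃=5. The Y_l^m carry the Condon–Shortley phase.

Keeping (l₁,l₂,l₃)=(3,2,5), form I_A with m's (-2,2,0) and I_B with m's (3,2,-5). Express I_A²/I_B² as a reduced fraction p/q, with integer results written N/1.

1/42

l's match ⇒ only the (l;m) 3-j factors differ between A and B.
A: triangle coeff Δ(3,2,5) = 1/2310; Σ_t [0,0]: t=0:+1/2880 = 1/2880; (3j)²=1/462 [(3 2 5; -2 2 0)], sign=-1
B: triangle coeff Δ(3,2,5) = 1/2310; Σ_t [0,0]: t=0:+1/17280 = 1/17280; (3j)²=1/11 [(3 2 5; 3 2 -5)], sign=+1
I_A²/I_B² = (1/462)/(1/11) = 1/42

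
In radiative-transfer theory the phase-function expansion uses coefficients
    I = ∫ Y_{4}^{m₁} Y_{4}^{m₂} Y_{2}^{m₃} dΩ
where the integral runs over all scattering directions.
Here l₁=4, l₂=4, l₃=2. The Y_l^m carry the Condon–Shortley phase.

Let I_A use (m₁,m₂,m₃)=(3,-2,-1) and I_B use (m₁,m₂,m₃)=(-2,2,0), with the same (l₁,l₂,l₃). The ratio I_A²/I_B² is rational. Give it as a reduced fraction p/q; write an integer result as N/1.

525/64

Same 4,4,2: normalisation and zero-m 3j drop out of the ratio.
A: Δ: 6! 2! 2! / 11! → 1/13860; sum: t=0:+1/1440 t=1:−1/240 = -1/288; 3j²(4 4 2; 3 -2 -1) = Δ·Π!·Σ² = 5/132  (sign +1)
B: Δ: 6! 2! 2! / 11! → 1/13860; sum: t=4:+1/192 t=5:−1/120 t=6:+1/2880 = -1/360; 3j²(4 4 2; -2 2 0) = Δ·Π!·Σ² = 16/3465  (sign -1)
I_A²/I_B² = (5/132)/(16/3465) = 525/64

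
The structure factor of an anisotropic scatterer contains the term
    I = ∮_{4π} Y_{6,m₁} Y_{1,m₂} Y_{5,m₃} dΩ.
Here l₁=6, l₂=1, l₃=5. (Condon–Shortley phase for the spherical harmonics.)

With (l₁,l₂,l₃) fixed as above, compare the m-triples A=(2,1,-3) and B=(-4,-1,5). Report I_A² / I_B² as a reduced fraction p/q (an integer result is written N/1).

6/1

Same 6,1,5: normalisation and zero-m 3j drop out of the ratio.
A: Δ: 2! 10! 0! / 13! → 1/858; sum: t=2:+1/161280 = 1/161280; 3j²(6 1 5; 2 1 -3) = Δ·Π!·Σ² = 1/143  (sign +1)
B: Δ: 2! 10! 0! / 13! → 1/858; sum: t=0:+1/7257600 = 1/7257600; 3j²(6 1 5; -4 -1 5) = Δ·Π!·Σ² = 1/858  (sign +1)
I_A²/I_B² = (1/143)/(1/858) = 6/1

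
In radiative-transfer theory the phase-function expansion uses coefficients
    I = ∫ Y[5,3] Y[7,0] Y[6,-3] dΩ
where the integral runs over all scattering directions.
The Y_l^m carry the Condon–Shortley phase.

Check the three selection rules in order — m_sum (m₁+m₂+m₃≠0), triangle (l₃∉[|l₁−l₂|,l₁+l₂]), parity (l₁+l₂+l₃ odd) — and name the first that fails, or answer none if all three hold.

azimuthal sum: 3 + 0 − 3 = 0  ✓
2 ≤ 6 ≤ 12 (triangle on l)  ✓
L = 5 + 7 + 6 = 18 (even)  ✓

none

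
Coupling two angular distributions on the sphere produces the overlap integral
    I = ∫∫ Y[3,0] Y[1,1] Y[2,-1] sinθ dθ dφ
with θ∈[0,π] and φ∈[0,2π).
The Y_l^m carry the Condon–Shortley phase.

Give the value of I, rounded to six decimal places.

Checks pass: Σm=0; 6 even; l₃=2∈[2,4].
(2·3+1)(2·1+1)(2·2+1) = 105
Δ: 2! 4! 0! / 7! → 1/105
sum: t=1:−1/4 = -1/4
3j²(3 1 2; 0 0 0) = Δ·Π!·Σ² = 3/35  (sign -1)
sum: t=2:+1/12 = 1/12
3j²(3 1 2; 0 1 -1) = Δ·Π!·Σ² = 1/35  (sign -1)
combine: 4πI² = 105·3/35·1/35 = 9/35
take √, sign +1: I = 0.14304817

0.143048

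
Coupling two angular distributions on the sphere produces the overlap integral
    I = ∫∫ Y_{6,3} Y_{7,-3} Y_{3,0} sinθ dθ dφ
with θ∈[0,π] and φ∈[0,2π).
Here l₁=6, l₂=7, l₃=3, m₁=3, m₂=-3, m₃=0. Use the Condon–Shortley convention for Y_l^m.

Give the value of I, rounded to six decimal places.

m-sum 0 ✓  L=16 even ✓  1≤3≤13 ✓
Π(2lᵢ+1) = 13×15×7 = 1365
triangle coeff Δ(6,7,3) = 1/2042040
Σ_t [4,6]: t=4:+1/207360 t=5:−1/57600 t=6:+1/207360 = -1/129600
(3j)²=168/12155 [(6 7 3; 0 0 0)], sign=+1
Σ_t [1,3]: t=1:−1/4354560 t=2:+1/322560 t=3:−1/362880 = 1/8709120
(3j)²=3/68068 [(6 7 3; 3 -3 0)], sign=-1
⇒ 4πI² = 378/454597
I = (-1)√(378/454597/(4π)) = -0.00813444

-0.008134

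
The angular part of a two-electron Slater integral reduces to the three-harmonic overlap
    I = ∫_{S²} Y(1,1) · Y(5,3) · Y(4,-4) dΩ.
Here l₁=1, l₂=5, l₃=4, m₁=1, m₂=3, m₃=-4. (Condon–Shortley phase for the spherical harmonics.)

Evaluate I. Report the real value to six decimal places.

-0.049106

Rules hold: Σm=0, L=10 even, 4≤4≤6.
N = 3·11·9 = 297
Δ = 2!·0!·8!/11! = 1/495
Racah Σ t=1..1: t=1:−1/576 = -1/576
⇒ 3j(1 5 4; 0 0 0)² = 5/99, sgn -1
Racah Σ t=0..0: t=0:+1/80640 = 1/80640
⇒ 3j(1 5 4; 1 3 -4)² = 1/495, sgn +1
4πI² = N·(3j₀)²·(3jₘ)² = 1/33
I = -1·√(0.030303/4π) = -0.04910640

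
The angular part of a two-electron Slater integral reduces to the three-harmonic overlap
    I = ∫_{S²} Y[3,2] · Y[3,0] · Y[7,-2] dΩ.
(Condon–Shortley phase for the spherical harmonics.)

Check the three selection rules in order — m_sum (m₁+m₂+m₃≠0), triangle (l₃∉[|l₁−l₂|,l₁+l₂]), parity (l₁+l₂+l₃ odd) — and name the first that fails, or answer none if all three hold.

Σmᵢ = 0  ✓
l₃∈[|l₁−l₂|,l₁+l₂]=[0,6], have l₃=7  ✗
Σlᵢ = 13 ⇒ odd

triangle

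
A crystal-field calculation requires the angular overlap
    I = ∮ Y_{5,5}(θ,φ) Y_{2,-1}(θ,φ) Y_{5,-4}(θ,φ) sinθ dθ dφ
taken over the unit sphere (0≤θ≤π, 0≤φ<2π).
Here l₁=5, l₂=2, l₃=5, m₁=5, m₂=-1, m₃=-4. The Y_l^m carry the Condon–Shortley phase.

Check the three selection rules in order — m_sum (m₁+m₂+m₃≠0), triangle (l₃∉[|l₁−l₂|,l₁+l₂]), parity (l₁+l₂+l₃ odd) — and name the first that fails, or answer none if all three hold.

Σmᵢ = 0  ✓
l₃∈[|l₁−l₂|,l₁+l₂]=[3,7], have l₃=5  ✓
Σlᵢ = 12 ⇒ even  ✓

none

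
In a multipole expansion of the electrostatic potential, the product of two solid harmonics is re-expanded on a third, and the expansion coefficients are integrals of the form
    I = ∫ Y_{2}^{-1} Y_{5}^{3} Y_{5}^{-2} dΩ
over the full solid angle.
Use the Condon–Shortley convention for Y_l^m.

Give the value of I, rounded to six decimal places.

Checks pass: Σm=0; 12 even; l₃=5∈[3,7].
(2·2+1)(2·5+1)(2·5+1) = 605
Δ: 2! 2! 8! / 13! → 1/38610
sum: t=0:+1/2880 t=1:−1/576 t=2:+1/2880 = -1/960
3j²(2 5 5; 0 0 0) = Δ·Π!·Σ² = 10/429  (sign +1)
sum: t=1:−1/10080 t=2:+1/2880 = 1/4032
3j²(2 5 5; -1 3 -2) = Δ·Π!·Σ² = 10/429  (sign -1)
combine: 4πI² = 605·10/429·10/429 = 500/1521
take √, sign -1: I = -0.16173926

-0.161739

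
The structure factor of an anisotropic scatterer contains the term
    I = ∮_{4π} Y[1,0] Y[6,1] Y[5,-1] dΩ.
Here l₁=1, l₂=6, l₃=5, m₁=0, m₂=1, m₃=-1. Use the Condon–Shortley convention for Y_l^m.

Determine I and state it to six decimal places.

-0.241725

m-sum 0 ✓  L=12 even ✓  5≤5≤7 ✓
Π(2lᵢ+1) = 3×13×11 = 429
triangle coeff Δ(1,6,5) = 1/858
Σ_t [1,1]: t=1:−1/14400 = -1/14400
(3j)²=6/143 [(1 6 5; 0 0 0)], sign=+1
Σ_t [1,1]: t=1:−1/17280 = -1/17280
(3j)²=35/858 [(1 6 5; 0 1 -1)], sign=-1
⇒ 4πI² = 105/143
I = (-1)√(105/143/(4π)) = -0.24172507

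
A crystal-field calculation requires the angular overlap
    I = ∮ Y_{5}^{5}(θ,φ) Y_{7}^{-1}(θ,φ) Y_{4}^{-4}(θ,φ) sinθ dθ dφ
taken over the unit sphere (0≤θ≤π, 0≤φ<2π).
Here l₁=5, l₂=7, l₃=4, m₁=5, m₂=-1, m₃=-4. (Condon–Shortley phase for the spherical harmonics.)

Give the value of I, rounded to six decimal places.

0.017637

m-sum 0 ✓  L=16 even ✓  2≤4≤12 ✓
Π(2lᵢ+1) = 11×15×9 = 1485
triangle coeff Δ(5,7,4) = 1/6126120
Σ_t [3,5]: t=3:−1/69120 t=4:+1/20736 t=5:−1/69120 = 1/51840
(3j)²=280/21879 [(5 7 4; 0 0 0)], sign=+1
Σ_t [0,0]: t=0:+1/58060800 = 1/58060800
(3j)²=1/4862 [(5 7 4; 5 -1 -4)], sign=+1
⇒ 4πI² = 2100/537251
I = (+1)√(2100/537251/(4π)) = 0.01763665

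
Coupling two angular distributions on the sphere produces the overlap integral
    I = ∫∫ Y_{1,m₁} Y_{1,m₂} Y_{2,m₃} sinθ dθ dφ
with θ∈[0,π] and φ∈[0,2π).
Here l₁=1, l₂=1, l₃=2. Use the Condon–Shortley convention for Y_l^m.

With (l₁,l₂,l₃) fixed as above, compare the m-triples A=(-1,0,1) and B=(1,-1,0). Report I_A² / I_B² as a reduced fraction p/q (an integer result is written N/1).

3/1

l's match ⇒ only the (l;m) 3-j factors differ between A and B.
A: triangle coeff Δ(1,1,2) = 1/30; Σ_t [0,0]: t=0:+1/2 = 1/2; (3j)²=1/10 [(1 1 2; -1 0 1)], sign=-1
B: triangle coeff Δ(1,1,2) = 1/30; Σ_t [0,0]: t=0:+1/4 = 1/4; (3j)²=1/30 [(1 1 2; 1 -1 0)], sign=+1
I_A²/I_B² = (1/10)/(1/30) = 3/1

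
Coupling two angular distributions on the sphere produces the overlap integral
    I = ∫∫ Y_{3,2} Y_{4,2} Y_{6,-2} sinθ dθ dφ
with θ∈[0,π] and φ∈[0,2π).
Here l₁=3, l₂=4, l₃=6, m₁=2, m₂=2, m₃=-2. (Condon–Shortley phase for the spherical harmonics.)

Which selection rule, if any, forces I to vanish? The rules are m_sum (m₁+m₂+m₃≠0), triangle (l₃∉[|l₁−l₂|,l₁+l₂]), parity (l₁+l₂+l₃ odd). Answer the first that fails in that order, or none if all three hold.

Σmᵢ = 2  ✗
l₃∈[|l₁−l₂|,l₁+l₂]=[1,7], have l₃=6
Σlᵢ = 13 ⇒ odd

m_sum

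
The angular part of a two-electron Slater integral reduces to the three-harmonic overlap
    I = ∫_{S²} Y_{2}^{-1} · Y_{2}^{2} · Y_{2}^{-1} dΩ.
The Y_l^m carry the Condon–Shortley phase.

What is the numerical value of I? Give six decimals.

Checks pass: Σm=0; 6 even; l₃=2∈[0,4].
(2·2+1)(2·2+1)(2·2+1) = 125
Δ: 2! 2! 2! / 7! → 1/630
sum: t=0:+1/8 t=1:−1/1 t=2:+1/8 = -3/4
3j²(2 2 2; 0 0 0) = Δ·Π!·Σ² = 2/35  (sign -1)
sum: t=2:+1/4 = 1/4
3j²(2 2 2; -1 2 -1) = Δ·Π!·Σ² = 3/35  (sign -1)
combine: 4πI² = 125·2/35·3/35 = 30/49
take √, sign +1: I = 0.22072812

0.220728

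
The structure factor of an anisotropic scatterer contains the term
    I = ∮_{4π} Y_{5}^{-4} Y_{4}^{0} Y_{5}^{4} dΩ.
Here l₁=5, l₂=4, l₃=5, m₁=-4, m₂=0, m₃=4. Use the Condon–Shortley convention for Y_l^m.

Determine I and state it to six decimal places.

-0.130198

Checks pass: Σm=0; 14 even; l₃=5∈[1,9].
(2·5+1)(2·4+1)(2·5+1) = 1089
Δ: 4! 6! 4! / 15! → 1/3153150
sum: t=0:+1/69120 t=1:−1/1728 t=2:+1/576 t=3:−1/1728 t=4:+1/69120 = 7/11520
3j²(5 4 5; 0 0 0) = Δ·Π!·Σ² = 2/143  (sign -1)
sum: t=3:−1/25920 t=4:+1/69120 = -1/41472
3j²(5 4 5; -4 0 4) = Δ·Π!·Σ² = 2/143  (sign +1)
combine: 4πI² = 1089·2/143·2/143 = 36/169
take √, sign -1: I = -0.13019760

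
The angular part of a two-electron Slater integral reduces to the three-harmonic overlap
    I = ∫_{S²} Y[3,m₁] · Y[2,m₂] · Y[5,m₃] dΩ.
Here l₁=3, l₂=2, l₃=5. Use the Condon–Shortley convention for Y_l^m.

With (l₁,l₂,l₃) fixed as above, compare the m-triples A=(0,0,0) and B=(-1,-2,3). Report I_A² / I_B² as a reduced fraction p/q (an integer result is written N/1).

10/7

Same 3,2,5: normalisation and zero-m 3j drop out of the ratio.
A: Δ: 0! 6! 4! / 11! → 1/2310; sum: t=0:+1/144 = 1/144; 3j²(3 2 5; 0 0 0) = Δ·Π!·Σ² = 10/231  (sign -1)
B: Δ: 0! 6! 4! / 11! → 1/2310; sum: t=0:+1/1152 = 1/1152; 3j²(3 2 5; -1 -2 3) = Δ·Π!·Σ² = 1/33  (sign +1)
I_A²/I_B² = (10/231)/(1/33) = 10/7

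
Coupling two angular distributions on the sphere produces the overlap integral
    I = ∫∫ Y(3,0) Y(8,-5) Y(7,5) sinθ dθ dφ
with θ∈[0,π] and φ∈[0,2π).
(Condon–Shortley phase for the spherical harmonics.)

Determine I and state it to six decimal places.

Checks pass: Σm=0; 18 even; l₃=7∈[5,11].
(2·3+1)(2·8+1)(2·7+1) = 1785
Δ: 4! 2! 12! / 19! → 1/5290740
sum: t=1:−1/7257600 t=2:+1/2073600 t=3:−1/7257600 = 1/4838400
3j²(3 8 7; 0 0 0) = Δ·Π!·Σ² = 252/20995  (sign -1)
sum: t=1:−1/87091200 t=2:+1/159667200 t=3:−1/5748019200 = -31/5748019200
3j²(3 8 7; 0 -5 5) = Δ·Π!·Σ² = 961/135660  (sign -1)
combine: 4πI² = 1785·252/20995·961/135660 = 60543/398905
take √, sign +1: I = 0.10989863

0.109899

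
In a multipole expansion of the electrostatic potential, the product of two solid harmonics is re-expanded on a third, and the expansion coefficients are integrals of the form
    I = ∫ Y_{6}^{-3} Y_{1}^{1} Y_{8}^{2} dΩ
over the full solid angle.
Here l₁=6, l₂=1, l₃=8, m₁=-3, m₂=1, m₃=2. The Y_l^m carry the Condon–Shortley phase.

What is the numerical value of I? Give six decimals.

0.000000

triangle: need 5≤l₃≤7, have 8; I=0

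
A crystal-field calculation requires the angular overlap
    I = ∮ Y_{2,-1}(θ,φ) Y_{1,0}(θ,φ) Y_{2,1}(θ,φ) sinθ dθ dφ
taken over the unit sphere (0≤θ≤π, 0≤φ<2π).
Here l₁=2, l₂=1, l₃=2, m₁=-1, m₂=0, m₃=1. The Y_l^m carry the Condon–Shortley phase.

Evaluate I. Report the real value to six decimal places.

0.000000

l₁+l₂+l₃=5 is odd: 3j(l;000)=0 ⇒ I=0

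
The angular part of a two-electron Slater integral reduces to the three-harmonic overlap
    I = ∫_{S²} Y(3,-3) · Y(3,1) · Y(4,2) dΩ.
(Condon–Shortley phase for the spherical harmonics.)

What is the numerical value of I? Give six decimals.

m-sum 0 ✓  L=10 even ✓  0≤4≤6 ✓
Π(2lᵢ+1) = 7×7×9 = 441
triangle coeff Δ(3,3,4) = 1/34650
Σ_t [0,2]: t=0:+1/72 t=1:−1/16 t=2:+1/72 = -5/144
(3j)²=2/77 [(3 3 4; 0 0 0)], sign=-1
Σ_t [2,2]: t=2:+1/192 = 1/192
(3j)²=3/77 [(3 3 4; -3 1 2)], sign=+1
⇒ 4πI² = 54/121
I = (-1)√(54/121/(4π)) = -0.18845135

-0.188451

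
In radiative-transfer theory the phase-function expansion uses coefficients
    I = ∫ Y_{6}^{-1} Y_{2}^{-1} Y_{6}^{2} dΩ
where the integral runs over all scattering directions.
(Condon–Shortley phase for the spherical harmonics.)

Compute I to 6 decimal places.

Checks pass: Σm=0; 14 even; l₃=6∈[4,8].
(2·6+1)(2·2+1)(2·6+1) = 845
Δ: 2! 10! 2! / 15! → 1/90090
sum: t=0:+1/69120 t=1:−1/14400 t=2:+1/69120 = -7/172800
3j²(6 2 6; 0 0 0) = Δ·Π!·Σ² = 14/715  (sign -1)
sum: t=0:+1/60480 t=1:−1/34560 = -1/80640
3j²(6 2 6; -1 -1 2) = Δ·Π!·Σ² = 6/1001  (sign -1)
combine: 4πI² = 845·14/715·6/1001 = 12/121
take √, sign +1: I = 0.08883682

0.088837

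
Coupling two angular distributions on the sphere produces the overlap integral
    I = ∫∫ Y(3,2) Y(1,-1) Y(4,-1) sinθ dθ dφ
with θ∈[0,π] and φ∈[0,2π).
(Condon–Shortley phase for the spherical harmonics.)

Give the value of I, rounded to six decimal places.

Checks pass: Σm=0; 8 even; l₃=4∈[2,4].
(2·3+1)(2·1+1)(2·4+1) = 189
Δ: 0! 6! 2! / 9! → 1/252
sum: t=0:+1/36 = 1/36
3j²(3 1 4; 0 0 0) = Δ·Π!·Σ² = 4/63  (sign +1)
sum: t=0:+1/240 = 1/240
3j²(3 1 4; 2 -1 -1) = Δ·Π!·Σ² = 1/84  (sign -1)
combine: 4πI² = 189·4/63·1/84 = 1/7
take √, sign -1: I = -0.10662181

-0.106622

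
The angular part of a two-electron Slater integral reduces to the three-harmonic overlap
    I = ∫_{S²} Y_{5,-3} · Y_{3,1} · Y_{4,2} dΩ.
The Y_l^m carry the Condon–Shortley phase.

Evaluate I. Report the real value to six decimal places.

m-sum 0 ✓  L=12 even ✓  2≤4≤8 ✓
Π(2lᵢ+1) = 11×7×9 = 693
triangle coeff Δ(5,3,4) = 1/180180
Σ_t [1,3]: t=1:−1/576 t=2:+1/144 t=3:−1/576 = 1/288
(3j)²=20/1001 [(5 3 4; 0 0 0)], sign=+1
Σ_t [2,4]: t=2:+1/5760 t=3:−1/720 t=4:+1/2304 = -1/1280
(3j)²=27/1430 [(5 3 4; -3 1 2)], sign=-1
⇒ 4πI² = 486/1859
I = (-1)√(486/1859/(4π)) = -0.14423595

-0.144236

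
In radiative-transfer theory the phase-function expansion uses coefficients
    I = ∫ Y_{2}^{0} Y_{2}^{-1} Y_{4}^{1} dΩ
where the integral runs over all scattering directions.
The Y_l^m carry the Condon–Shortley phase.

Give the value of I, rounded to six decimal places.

-0.220728

Checks pass: Σm=0; 8 even; l₃=4∈[0,4].
(2·2+1)(2·2+1)(2·4+1) = 225
Δ: 0! 4! 4! / 9! → 1/630
sum: t=0:+1/16 = 1/16
3j²(2 2 4; 0 0 0) = Δ·Π!·Σ² = 2/35  (sign +1)
sum: t=0:+1/24 = 1/24
3j²(2 2 4; 0 -1 1) = Δ·Π!·Σ² = 1/21  (sign -1)
combine: 4πI² = 225·2/35·1/21 = 30/49
take √, sign -1: I = -0.22072812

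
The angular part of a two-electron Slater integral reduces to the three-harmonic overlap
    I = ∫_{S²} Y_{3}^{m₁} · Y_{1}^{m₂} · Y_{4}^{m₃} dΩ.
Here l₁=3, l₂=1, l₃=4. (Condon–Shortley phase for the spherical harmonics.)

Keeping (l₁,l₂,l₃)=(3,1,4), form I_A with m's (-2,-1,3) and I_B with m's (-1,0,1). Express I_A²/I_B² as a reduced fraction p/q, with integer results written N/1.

Shared (l₁,l₂,l₃)=(3,1,4): N and (l;000)² cancel in I_A²/I_B².
A: Δ = 0!·6!·2!/9! = 1/252; Racah Σ t=0..0: t=0:+1/240 = 1/240; ⇒ 3j(3 1 4; -2 -1 3)² = 1/12, sgn -1
B: Δ = 0!·6!·2!/9! = 1/252; Racah Σ t=0..0: t=0:+1/48 = 1/48; ⇒ 3j(3 1 4; -1 0 1)² = 5/84, sgn -1
I_A²/I_B² = (1/12)/(5/84) = 7/5

7/5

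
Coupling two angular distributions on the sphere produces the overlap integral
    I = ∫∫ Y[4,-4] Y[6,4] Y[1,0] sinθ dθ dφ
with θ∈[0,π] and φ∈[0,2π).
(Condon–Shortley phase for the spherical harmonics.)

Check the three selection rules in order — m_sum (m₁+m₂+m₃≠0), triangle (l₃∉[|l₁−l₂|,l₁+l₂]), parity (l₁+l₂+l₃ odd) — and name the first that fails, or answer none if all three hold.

Σmᵢ = 0  ✓
l₃∈[|l₁−l₂|,l₁+l₂]=[2,10], have l₃=1  ✗
Σlᵢ = 11 ⇒ odd

triangle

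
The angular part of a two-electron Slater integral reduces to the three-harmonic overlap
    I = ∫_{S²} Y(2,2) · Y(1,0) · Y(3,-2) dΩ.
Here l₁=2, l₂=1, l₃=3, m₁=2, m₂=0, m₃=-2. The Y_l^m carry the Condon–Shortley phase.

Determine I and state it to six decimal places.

m-sum 0 ✓  L=6 even ✓  1≤3≤3 ✓
Π(2lᵢ+1) = 5×3×7 = 105
triangle coeff Δ(2,1,3) = 1/105
Σ_t [0,0]: t=0:+1/4 = 1/4
(3j)²=3/35 [(2 1 3; 0 0 0)], sign=-1
Σ_t [0,0]: t=0:+1/24 = 1/24
(3j)²=1/21 [(2 1 3; 2 0 -2)], sign=-1
⇒ 4πI² = 3/7
I = (+1)√(3/7/(4π)) = 0.18467439

0.184674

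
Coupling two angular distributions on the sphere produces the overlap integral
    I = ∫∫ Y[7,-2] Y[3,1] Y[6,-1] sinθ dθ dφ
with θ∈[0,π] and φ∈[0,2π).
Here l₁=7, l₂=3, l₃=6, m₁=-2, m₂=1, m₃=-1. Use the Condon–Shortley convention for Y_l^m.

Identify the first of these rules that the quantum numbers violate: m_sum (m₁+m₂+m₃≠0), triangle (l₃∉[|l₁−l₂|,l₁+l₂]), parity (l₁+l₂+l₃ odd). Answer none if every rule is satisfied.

m₁+m₂+m₃ = -2 + 1 − 1 = -2  ✗
triangle: |7−3|=4 ≤ l₃=6 ≤ 7+3=10
parity: l₁+l₂+l₃ = 16 is even

m_sum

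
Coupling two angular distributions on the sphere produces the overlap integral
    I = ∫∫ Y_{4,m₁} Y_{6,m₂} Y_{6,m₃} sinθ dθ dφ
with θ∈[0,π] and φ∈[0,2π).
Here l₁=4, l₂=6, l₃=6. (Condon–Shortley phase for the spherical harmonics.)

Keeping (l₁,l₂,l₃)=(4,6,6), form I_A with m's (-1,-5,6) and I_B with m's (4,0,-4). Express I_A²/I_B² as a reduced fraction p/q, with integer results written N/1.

Shared (l₁,l₂,l₃)=(4,6,6): N and (l;000)² cancel in I_A²/I_B².
A: Δ = 4!·4!·8!/17! = 1/15315300; Racah Σ t=1..1: t=1:−1/5806080 = -1/5806080; ⇒ 3j(4 6 6; -1 -5 6)² = 165/6188, sgn -1
B: Δ = 4!·4!·8!/17! = 1/15315300; Racah Σ t=0..0: t=0:+1/829440 = 1/829440; ⇒ 3j(4 6 6; 4 0 -4)² = 35/2431, sgn +1
I_A²/I_B² = (165/6188)/(35/2431) = 363/196

363/196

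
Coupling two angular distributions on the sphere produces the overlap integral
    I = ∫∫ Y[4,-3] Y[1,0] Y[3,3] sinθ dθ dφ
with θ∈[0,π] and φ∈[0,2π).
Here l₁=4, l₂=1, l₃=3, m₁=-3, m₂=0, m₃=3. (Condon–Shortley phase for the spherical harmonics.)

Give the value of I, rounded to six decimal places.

-0.162868

Checks pass: Σm=0; 8 even; l₃=3∈[3,5].
(2·4+1)(2·1+1)(2·3+1) = 189
Δ: 2! 6! 0! / 9! → 1/252
sum: t=1:−1/36 = -1/36
3j²(4 1 3; 0 0 0) = Δ·Π!·Σ² = 4/63  (sign +1)
sum: t=1:−1/720 = -1/720
3j²(4 1 3; -3 0 3) = Δ·Π!·Σ² = 1/36  (sign -1)
combine: 4πI² = 189·4/63·1/36 = 1/3
take √, sign -1: I = -0.16286750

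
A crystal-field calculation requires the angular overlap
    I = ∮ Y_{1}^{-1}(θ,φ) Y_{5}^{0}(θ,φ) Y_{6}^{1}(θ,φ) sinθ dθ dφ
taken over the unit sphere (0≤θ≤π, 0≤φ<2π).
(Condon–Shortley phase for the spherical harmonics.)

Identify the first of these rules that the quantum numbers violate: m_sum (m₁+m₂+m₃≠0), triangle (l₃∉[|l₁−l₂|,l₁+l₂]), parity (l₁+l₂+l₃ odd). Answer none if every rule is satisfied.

azimuthal sum: -1 + 0 + 1 = 0  ✓
4 ≤ 6 ≤ 6 (triangle on l)  ✓
L = 1 + 5 + 6 = 12 (even)  ✓

none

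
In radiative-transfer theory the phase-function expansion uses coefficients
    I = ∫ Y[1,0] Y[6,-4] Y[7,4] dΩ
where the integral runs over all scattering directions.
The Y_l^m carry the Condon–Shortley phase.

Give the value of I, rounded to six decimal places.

0.201000

Rules hold: Σm=0, L=14 even, 5≤7≤7.
N = 3·13·15 = 585
Δ = 0!·2!·12!/15! = 1/1365
Racah Σ t=0..0: t=0:+1/518400 = 1/518400
⇒ 3j(1 6 7; 0 0 0)² = 7/195, sgn -1
Racah Σ t=0..0: t=0:+1/7257600 = 1/7257600
⇒ 3j(1 6 7; 0 -4 4)² = 11/455, sgn -1
4πI² = N·(3j₀)²·(3jₘ)² = 33/65
I = +1·√(0.507692/4π) = 0.20099968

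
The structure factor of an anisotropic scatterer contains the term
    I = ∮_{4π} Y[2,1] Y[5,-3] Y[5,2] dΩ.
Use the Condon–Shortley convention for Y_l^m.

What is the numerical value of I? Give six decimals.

Rules hold: Σm=0, L=12 even, 3≤5≤7.
N = 5·11·11 = 605
Δ = 2!·2!·8!/13! = 1/38610
Racah Σ t=0..2: t=0:+1/2880 t=1:−1/576 t=2:+1/2880 = -1/960
⇒ 3j(2 5 5; 0 0 0)² = 10/429, sgn +1
Racah Σ t=0..1: t=0:+1/2880 t=1:−1/10080 = 1/4032
⇒ 3j(2 5 5; 1 -3 2)² = 10/429, sgn -1
4πI² = N·(3j₀)²·(3jₘ)² = 500/1521
I = -1·√(0.328731/4π) = -0.16173926

-0.161739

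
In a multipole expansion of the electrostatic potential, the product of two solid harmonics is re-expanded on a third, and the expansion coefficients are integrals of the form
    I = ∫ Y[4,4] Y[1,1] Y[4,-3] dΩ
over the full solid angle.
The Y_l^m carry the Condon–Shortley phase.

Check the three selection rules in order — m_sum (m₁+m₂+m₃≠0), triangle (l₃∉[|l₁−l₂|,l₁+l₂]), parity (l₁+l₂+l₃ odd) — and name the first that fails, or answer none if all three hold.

m_sum

azimuthal sum: 4 + 1 − 3 = 2  ✗
3 ≤ 4 ≤ 5 (triangle on l)
L = 4 + 1 + 4 = 9 (odd)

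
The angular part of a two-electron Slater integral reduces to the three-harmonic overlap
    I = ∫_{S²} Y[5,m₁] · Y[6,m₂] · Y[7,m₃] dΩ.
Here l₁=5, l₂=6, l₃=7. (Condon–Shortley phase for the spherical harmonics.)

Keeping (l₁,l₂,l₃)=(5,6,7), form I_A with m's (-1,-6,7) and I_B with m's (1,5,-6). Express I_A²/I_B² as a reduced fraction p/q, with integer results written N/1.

l's match ⇒ only the (l;m) 3-j factors differ between A and B.
A: triangle coeff Δ(5,6,7) = 1/174594420; Σ_t [0,0]: t=0:+1/696729600 = 1/696729600; (3j)²=11/1292 [(5 6 7; -1 -6 7)], sign=+1
B: triangle coeff Δ(5,6,7) = 1/174594420; Σ_t [3,4]: t=3:−1/29030400 t=4:+1/87091200 = -1/43545600; (3j)²=88/6783 [(5 6 7; 1 5 -6)], sign=+1
I_A²/I_B² = (11/1292)/(88/6783) = 21/32

21/32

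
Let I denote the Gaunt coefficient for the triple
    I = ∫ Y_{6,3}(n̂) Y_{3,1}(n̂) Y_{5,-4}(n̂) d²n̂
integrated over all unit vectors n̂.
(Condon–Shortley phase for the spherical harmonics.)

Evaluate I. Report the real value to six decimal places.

0.176531

Rules hold: Σm=0, L=14 even, 3≤5≤9.
N = 13·7·11 = 1001
Δ = 4!·8!·2!/15! = 1/675675
Racah Σ t=1..3: t=1:−1/8640 t=2:+1/2304 t=3:−1/8640 = 7/34560
⇒ 3j(6 3 5; 0 0 0)² = 7/429, sgn -1
Racah Σ t=2..3: t=2:+1/40320 t=3:−1/241920 = 1/48384
⇒ 3j(6 3 5; 3 1 -4)² = 24/1001, sgn -1
4πI² = N·(3j₀)²·(3jₘ)² = 56/143
I = +1·√(0.391608/4π) = 0.17653103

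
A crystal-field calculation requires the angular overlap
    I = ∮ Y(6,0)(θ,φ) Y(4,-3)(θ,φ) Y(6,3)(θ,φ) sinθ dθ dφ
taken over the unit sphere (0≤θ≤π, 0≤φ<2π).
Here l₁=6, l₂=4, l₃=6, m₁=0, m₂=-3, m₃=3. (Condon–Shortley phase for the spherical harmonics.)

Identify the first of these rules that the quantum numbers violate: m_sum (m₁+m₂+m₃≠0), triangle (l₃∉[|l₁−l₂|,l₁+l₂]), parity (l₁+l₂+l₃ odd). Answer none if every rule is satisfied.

m₁+m₂+m₃ = 0 − 3 + 3 = 0  ✓
triangle: |6−4|=2 ≤ l₃=6 ≤ 6+4=10  ✓
parity: l₁+l₂+l₃ = 16 is even  ✓

none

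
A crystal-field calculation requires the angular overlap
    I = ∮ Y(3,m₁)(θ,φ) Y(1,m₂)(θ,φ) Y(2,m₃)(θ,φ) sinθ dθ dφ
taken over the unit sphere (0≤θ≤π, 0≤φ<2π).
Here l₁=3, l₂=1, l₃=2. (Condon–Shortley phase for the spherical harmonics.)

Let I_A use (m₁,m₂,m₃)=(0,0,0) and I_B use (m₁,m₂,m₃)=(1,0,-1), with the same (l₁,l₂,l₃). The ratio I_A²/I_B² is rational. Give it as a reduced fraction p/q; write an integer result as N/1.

Same 3,1,2: normalisation and zero-m 3j drop out of the ratio.
A: Δ: 2! 4! 0! / 7! → 1/105; sum: t=1:−1/4 = -1/4; 3j²(3 1 2; 0 0 0) = Δ·Π!·Σ² = 3/35  (sign -1)
B: Δ: 2! 4! 0! / 7! → 1/105; sum: t=1:−1/6 = -1/6; 3j²(3 1 2; 1 0 -1) = Δ·Π!·Σ² = 8/105  (sign +1)
I_A²/I_B² = (3/35)/(8/105) = 9/8

9/8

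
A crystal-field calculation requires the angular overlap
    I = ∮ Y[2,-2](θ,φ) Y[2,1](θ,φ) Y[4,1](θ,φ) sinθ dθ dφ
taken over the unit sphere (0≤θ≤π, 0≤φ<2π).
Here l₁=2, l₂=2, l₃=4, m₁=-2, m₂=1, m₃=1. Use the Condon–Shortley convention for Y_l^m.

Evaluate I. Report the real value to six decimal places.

-0.090112

Checks pass: Σm=0; 8 even; l₃=4∈[0,4].
(2·2+1)(2·2+1)(2·4+1) = 225
Δ: 0! 4! 4! / 9! → 1/630
sum: t=0:+1/16 = 1/16
3j²(2 2 4; 0 0 0) = Δ·Π!·Σ² = 2/35  (sign +1)
sum: t=0:+1/144 = 1/144
3j²(2 2 4; -2 1 1) = Δ·Π!·Σ² = 1/126  (sign -1)
combine: 4πI² = 225·2/35·1/126 = 5/49
take √, sign -1: I = -0.09011188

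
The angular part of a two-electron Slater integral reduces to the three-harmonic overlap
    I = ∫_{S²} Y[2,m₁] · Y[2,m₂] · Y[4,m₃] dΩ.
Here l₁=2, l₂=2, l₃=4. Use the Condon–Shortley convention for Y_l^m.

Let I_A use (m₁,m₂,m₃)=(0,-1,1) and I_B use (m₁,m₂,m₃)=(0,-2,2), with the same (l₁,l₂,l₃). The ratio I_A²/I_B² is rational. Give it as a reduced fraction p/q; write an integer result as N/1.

2/1

Shared (l₁,l₂,l₃)=(2,2,4): N and (l;000)² cancel in I_A²/I_B².
A: Δ = 0!·4!·4!/9! = 1/630; Racah Σ t=0..0: t=0:+1/24 = 1/24; ⇒ 3j(2 2 4; 0 -1 1)² = 1/21, sgn -1
B: Δ = 0!·4!·4!/9! = 1/630; Racah Σ t=0..0: t=0:+1/96 = 1/96; ⇒ 3j(2 2 4; 0 -2 2)² = 1/42, sgn +1
I_A²/I_B² = (1/21)/(1/42) = 2/1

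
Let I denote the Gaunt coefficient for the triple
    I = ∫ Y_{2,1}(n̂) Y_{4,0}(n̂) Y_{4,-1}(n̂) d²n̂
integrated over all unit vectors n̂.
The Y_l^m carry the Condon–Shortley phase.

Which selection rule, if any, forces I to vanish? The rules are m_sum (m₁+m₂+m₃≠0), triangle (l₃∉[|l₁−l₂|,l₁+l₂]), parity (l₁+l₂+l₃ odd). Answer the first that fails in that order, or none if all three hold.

azimuthal sum: 1 + 0 − 1 = 0  ✓
2 ≤ 4 ≤ 6 (triangle on l)  ✓
L = 2 + 4 + 4 = 10 (even)  ✓

none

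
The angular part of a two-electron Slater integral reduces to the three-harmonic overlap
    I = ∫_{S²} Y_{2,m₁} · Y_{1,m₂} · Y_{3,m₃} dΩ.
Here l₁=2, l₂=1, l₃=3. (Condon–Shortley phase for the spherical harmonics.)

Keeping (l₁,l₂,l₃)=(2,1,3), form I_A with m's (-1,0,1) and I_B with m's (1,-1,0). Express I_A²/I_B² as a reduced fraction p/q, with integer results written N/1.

8/3

Shared (l₁,l₂,l₃)=(2,1,3): N and (l;000)² cancel in I_A²/I_B².
A: Δ = 0!·4!·2!/7! = 1/105; Racah Σ t=0..0: t=0:+1/6 = 1/6; ⇒ 3j(2 1 3; -1 0 1)² = 8/105, sgn +1
B: Δ = 0!·4!·2!/7! = 1/105; Racah Σ t=0..0: t=0:+1/12 = 1/12; ⇒ 3j(2 1 3; 1 -1 0)² = 1/35, sgn -1
I_A²/I_B² = (8/105)/(1/35) = 8/3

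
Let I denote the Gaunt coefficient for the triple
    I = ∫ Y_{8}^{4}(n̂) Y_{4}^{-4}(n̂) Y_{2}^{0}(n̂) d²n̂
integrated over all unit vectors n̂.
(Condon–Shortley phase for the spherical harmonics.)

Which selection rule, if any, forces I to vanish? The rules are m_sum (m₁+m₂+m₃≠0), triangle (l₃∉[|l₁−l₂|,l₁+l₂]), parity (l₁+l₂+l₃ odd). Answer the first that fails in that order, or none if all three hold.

Σmᵢ = 0  ✓
l₃∈[|l₁−l₂|,l₁+l₂]=[4,12], have l₃=2  ✗
Σlᵢ = 14 ⇒ even

triangle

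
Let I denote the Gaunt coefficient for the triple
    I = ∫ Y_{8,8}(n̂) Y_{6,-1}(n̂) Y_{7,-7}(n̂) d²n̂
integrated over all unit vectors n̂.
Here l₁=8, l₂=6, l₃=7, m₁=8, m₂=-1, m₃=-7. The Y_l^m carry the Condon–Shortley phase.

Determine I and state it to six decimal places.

0.000000

l₁+l₂+l₃=21 is odd: 3j(l;000)=0 ⇒ I=0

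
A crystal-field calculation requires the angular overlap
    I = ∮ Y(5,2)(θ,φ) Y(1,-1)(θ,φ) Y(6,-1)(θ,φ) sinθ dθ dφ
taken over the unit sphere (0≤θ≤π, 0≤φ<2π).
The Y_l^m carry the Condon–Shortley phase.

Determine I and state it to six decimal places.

-0.129207

m-sum 0 ✓  L=12 even ✓  4≤6≤6 ✓
Π(2lᵢ+1) = 11×3×13 = 429
triangle coeff Δ(5,1,6) = 1/858
Σ_t [0,0]: t=0:+1/14400 = 1/14400
(3j)²=6/143 [(5 1 6; 0 0 0)], sign=+1
Σ_t [0,0]: t=0:+1/60480 = 1/60480
(3j)²=5/429 [(5 1 6; 2 -1 -1)], sign=-1
⇒ 4πI² = 30/143
I = (-1)√(30/143/(4π)) = -0.12920749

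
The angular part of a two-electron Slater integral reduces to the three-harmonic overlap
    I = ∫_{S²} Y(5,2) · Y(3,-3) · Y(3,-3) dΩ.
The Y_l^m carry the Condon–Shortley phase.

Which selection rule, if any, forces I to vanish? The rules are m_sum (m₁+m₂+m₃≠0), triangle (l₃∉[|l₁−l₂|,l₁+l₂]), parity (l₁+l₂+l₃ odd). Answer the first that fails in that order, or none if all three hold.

azimuthal sum: 2 − 3 − 3 = -4  ✗
2 ≤ 3 ≤ 8 (triangle on l)
L = 5 + 3 + 3 = 11 (odd)

m_sum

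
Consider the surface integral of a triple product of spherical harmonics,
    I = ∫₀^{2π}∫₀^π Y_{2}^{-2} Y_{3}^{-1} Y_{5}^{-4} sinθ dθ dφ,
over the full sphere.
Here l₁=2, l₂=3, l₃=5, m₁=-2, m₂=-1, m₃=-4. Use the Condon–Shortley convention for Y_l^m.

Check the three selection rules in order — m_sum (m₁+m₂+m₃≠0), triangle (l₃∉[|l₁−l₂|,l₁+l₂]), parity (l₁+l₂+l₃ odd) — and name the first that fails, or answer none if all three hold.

m₁+m₂+m₃ = -2 − 1 − 4 = -7  ✗
triangle: |2−3|=1 ≤ l₃=5 ≤ 2+3=5
parity: l₁+l₂+l₃ = 10 is even

m_sum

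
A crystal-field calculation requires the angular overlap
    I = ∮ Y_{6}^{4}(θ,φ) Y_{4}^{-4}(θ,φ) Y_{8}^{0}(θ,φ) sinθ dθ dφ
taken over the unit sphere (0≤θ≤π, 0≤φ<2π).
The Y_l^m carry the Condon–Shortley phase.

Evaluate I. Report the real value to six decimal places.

Rules hold: Σm=0, L=18 even, 2≤8≤10.
N = 13·9·17 = 1989
Δ = 2!·10!·6!/19! = 1/23279256
Racah Σ t=0..2: t=0:+1/1658880 t=1:−1/518400 t=2:+1/1658880 = -1/1382400
⇒ 3j(6 4 8; 0 0 0)² = 504/46189, sgn -1
Racah Σ t=0..0: t=0:+1/116121600 = 1/116121600
⇒ 3j(6 4 8; 4 -4 0)² = 70/46189, sgn +1
4πI² = N·(3j₀)²·(3jₘ)² = 317520/9653501
I = -1·√(0.0328917/4π) = -0.05116090

-0.051161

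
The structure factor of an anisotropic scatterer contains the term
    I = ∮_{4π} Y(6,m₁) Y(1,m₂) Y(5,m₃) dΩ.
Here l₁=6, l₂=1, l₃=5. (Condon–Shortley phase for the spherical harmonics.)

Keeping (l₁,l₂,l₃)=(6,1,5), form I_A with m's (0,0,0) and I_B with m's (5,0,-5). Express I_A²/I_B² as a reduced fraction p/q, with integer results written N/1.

36/11

Same 6,1,5: normalisation and zero-m 3j drop out of the ratio.
A: Δ: 2! 10! 0! / 13! → 1/858; sum: t=1:−1/14400 = -1/14400; 3j²(6 1 5; 0 0 0) = Δ·Π!·Σ² = 6/143  (sign +1)
B: Δ: 2! 10! 0! / 13! → 1/858; sum: t=1:−1/3628800 = -1/3628800; 3j²(6 1 5; 5 0 -5) = Δ·Π!·Σ² = 1/78  (sign -1)
I_A²/I_B² = (6/143)/(1/78) = 36/11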